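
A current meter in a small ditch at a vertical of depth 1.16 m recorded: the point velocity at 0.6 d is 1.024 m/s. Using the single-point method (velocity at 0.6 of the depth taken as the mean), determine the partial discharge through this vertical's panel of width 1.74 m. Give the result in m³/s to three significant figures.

v̄ = v₀.₆ = 1.024 m/s
q = v̄ × d × w = 1.024 × 1.16 × 1.74 = 2.067 m³/s

2.07 m³/s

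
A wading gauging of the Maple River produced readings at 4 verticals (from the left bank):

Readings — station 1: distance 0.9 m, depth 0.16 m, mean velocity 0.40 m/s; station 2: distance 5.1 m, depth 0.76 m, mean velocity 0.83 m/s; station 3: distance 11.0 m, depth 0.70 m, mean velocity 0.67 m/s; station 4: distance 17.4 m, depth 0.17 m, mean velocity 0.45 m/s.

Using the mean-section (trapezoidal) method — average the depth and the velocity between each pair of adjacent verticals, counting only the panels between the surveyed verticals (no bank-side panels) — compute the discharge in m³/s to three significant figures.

5.98 m³/s

Panel 1-2: Δb = 4.2 m, d̄ = (0.16+0.76)/2 = 0.46, v̄ = (0.40+0.83)/2 = 0.615 → q = 4.2×0.46×0.615 = 1.188 m³/s
Panel 2-3: Δb = 5.9 m, d̄ = (0.76+0.70)/2 = 0.73, v̄ = (0.83+0.67)/2 = 0.75 → q = 5.9×0.73×0.75 = 3.230 m³/s
Panel 3-4: Δb = 6.4 m, d̄ = (0.70+0.17)/2 = 0.435, v̄ = (0.67+0.45)/2 = 0.56 → q = 6.4×0.435×0.56 = 1.559 m³/s
Q = Σ q = 5.977 m³/s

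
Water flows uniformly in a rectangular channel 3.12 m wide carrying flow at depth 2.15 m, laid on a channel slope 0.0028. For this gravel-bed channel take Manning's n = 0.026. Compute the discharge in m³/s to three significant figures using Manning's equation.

12.8 m³/s

A = b·y = 3.12 × 2.15 = 6.708 m²
P = b + 2y = 3.12 + 2×2.15 = 7.420 m
R = A/P = 6.708/7.420 = 0.9040 m
Q = (1/n)·A·R^(2/3)·S^(1/2) = (1/0.026) × 6.708 × 0.9040^(2/3) × 0.0028^(1/2) = 12.76 m³/s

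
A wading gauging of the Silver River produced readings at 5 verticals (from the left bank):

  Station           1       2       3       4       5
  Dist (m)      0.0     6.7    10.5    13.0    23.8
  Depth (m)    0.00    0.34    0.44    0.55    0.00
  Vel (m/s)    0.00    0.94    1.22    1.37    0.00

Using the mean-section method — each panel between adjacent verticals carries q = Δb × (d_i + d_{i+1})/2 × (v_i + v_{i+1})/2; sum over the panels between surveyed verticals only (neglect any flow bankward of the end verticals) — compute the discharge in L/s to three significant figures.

Panel 1-2: Δb = 6.7 m, d̄ = (0.00+0.34)/2 = 0.17, v̄ = (0.00+0.94)/2 = 0.47 → q = 6.7×0.17×0.47 = 0.5353 m³/s
Panel 2-3: Δb = 3.8 m, d̄ = (0.34+0.44)/2 = 0.39, v̄ = (0.94+1.22)/2 = 1.08 → q = 3.8×0.39×1.08 = 1.601 m³/s
Panel 3-4: Δb = 2.5 m, d̄ = (0.44+0.55)/2 = 0.495, v̄ = (1.22+1.37)/2 = 1.295 → q = 2.5×0.495×1.295 = 1.603 m³/s
Panel 4-5: Δb = 10.8 m, d̄ = (0.55+0.00)/2 = 0.275, v̄ = (1.37+0.00)/2 = 0.685 → q = 10.8×0.275×0.685 = 2.034 m³/s
Q = Σ q = 5.773 m³/s
= 5.773 × 1000 = 5773 L/s

5770 L/s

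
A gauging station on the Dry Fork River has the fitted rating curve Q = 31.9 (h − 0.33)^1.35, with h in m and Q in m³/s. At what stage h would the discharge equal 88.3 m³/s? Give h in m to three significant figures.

h − h₀ = (Q/C)^(1/b) = (88.3/31.9)^(1/1.35) = 2.126 m
h = 0.33 + 2.126 = 2.456 m

2.46 m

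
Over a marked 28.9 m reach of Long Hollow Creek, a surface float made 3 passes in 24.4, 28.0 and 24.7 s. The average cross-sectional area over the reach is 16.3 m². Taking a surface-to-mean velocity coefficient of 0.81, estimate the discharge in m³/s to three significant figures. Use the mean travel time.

t̄ = (24.4 + 28.0 + 24.7) / 3 = 25.7 s
v_surface = L / t̄ = 28.9 / 25.7 = 1.125 m/s
v_mean = 0.81 × 1.125 = 0.9109 m/s
Q = A × v_mean = 16.3 × 0.9109 = 14.85 m³/s

14.8 m³/s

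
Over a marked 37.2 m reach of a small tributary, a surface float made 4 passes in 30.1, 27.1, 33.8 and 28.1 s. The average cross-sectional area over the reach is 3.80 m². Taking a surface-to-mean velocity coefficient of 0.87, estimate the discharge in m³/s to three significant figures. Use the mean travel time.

4.13 m³/s

t̄ = (30.1 + 27.1 + 33.8 + 28.1) / 4 = 29.775 s
v_surface = L / t̄ = 37.2 / 29.775 = 1.249 m/s
v_mean = 0.87 × 1.249 = 1.087 m/s
Q = A × v_mean = 3.80 × 1.087 = 4.130 m³/s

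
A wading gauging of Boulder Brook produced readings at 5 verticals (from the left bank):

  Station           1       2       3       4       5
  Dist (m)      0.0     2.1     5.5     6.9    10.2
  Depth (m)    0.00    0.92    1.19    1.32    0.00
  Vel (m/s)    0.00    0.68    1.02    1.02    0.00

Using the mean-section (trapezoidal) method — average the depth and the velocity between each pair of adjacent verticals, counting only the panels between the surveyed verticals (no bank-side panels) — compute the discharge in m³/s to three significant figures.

Panel 1-2: Δb = 2.1 m, d̄ = (0.00+0.92)/2 = 0.46, v̄ = (0.00+0.68)/2 = 0.34 → q = 2.1×0.46×0.34 = 0.3284 m³/s
Panel 2-3: Δb = 3.4 m, d̄ = (0.92+1.19)/2 = 1.055, v̄ = (0.68+1.02)/2 = 0.85 → q = 3.4×1.055×0.85 = 3.049 m³/s
Panel 3-4: Δb = 1.4 m, d̄ = (1.19+1.32)/2 = 1.255, v̄ = (1.02+1.02)/2 = 1.02 → q = 1.4×1.255×1.02 = 1.792 m³/s
Panel 4-5: Δb = 3.3 m, d̄ = (1.32+0.00)/2 = 0.66, v̄ = (1.02+0.00)/2 = 0.51 → q = 3.3×0.66×0.51 = 1.111 m³/s
Q = Σ q = 6.280 m³/s

6.28 m³/s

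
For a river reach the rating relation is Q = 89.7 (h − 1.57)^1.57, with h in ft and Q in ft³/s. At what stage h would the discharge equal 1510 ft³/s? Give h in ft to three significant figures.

7.61 ft

h − h₀ = (Q/C)^(1/b) = (1510/89.7)^(1/1.57) = 6.040 ft
h = 1.57 + 6.040 = 7.610 ft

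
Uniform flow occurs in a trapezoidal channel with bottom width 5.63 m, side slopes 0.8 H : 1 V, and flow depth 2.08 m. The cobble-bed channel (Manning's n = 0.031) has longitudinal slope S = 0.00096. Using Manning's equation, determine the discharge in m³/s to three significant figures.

A = (b + z·y)·y = (5.63 + 0.8×2.08)×2.08 = 15.17 m²
P = b + 2y√(1+z²) = 5.63 + 2×2.08×√(1+0.8²) = 10.96 m
R = A/P = 15.17/10.96 = 1.385 m
Q = (1/n)·A·R^(2/3)·S^(1/2) = (1/0.031) × 15.17 × 1.385^(2/3) × 0.00096^(1/2) = 18.84 m³/s

18.8 m³/s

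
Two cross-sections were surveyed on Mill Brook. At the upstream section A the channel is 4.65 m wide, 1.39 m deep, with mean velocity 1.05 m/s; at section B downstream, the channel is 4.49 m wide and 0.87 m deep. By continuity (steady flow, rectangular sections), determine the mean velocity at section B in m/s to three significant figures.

Q = A₁V₁ = (4.65×1.39) × 1.05 = 6.787 m³/s
A₂ = 4.49 × 0.87 = 3.906 m²
V₂ = Q/A₂ = 6.787/3.906 = 1.737 m/s

1.74 m/s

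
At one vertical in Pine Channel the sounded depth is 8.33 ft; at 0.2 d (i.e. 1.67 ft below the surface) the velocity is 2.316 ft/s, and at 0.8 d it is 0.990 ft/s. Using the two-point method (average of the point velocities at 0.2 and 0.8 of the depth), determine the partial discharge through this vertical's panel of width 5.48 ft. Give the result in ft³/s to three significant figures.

v̄ = (2.316 + 0.990) / 2 = 1.653 ft/s
q = v̄ × d × w = 1.653 × 8.33 × 5.48 = 75.46 ft³/s

75.5 ft³/s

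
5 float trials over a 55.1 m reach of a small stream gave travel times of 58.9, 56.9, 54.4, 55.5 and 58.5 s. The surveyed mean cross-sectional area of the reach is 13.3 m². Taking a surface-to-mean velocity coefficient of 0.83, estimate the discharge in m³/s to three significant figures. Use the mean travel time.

t̄ = (58.9 + 56.9 + 54.4 + 55.5 + 58.5) / 5 = 56.84 s
v_surface = L / t̄ = 55.1 / 56.84 = 0.9694 m/s
v_mean = 0.83 × 0.9694 = 0.8046 m/s
Q = A × v_mean = 13.3 × 0.8046 = 10.70 m³/s

10.7 m³/s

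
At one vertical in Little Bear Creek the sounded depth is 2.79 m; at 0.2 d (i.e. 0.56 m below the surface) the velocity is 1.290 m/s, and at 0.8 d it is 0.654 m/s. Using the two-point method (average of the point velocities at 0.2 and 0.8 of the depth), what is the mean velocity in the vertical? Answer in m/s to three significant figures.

0.972 m/s

v̄ = (1.290 + 0.654) / 2 = 0.9720 m/s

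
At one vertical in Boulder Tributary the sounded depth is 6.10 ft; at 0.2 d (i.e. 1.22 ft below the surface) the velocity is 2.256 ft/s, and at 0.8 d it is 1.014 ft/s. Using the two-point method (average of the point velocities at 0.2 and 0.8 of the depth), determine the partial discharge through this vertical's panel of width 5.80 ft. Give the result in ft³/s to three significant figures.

v̄ = (2.256 + 1.014) / 2 = 1.635 ft/s
q = v̄ × d × w = 1.635 × 6.10 × 5.80 = 57.85 ft³/s

57.8 ft³/s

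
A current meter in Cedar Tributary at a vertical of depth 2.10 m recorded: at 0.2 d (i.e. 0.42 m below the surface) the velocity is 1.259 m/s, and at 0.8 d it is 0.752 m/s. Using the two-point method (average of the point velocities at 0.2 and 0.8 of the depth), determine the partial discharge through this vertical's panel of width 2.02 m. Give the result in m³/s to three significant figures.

v̄ = (1.259 + 0.752) / 2 = 1.006 m/s
q = v̄ × d × w = 1.006 × 2.10 × 2.02 = 4.265 m³/s

4.27 m³/s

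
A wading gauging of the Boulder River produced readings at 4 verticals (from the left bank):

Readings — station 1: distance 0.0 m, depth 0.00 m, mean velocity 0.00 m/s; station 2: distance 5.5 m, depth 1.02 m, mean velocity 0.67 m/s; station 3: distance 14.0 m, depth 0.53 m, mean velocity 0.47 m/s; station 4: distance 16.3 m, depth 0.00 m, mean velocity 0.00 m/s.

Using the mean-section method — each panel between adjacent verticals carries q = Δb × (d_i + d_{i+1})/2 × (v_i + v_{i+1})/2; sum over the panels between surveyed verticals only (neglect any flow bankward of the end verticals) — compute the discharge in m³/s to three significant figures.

4.84 m³/s

Panel 1-2: Δb = 5.5 m, d̄ = (0.00+1.02)/2 = 0.51, v̄ = (0.00+0.67)/2 = 0.335 → q = 5.5×0.51×0.335 = 0.9397 m³/s
Panel 2-3: Δb = 8.5 m, d̄ = (1.02+0.53)/2 = 0.775, v̄ = (0.67+0.47)/2 = 0.57 → q = 8.5×0.775×0.57 = 3.755 m³/s
Panel 3-4: Δb = 2.3 m, d̄ = (0.53+0.00)/2 = 0.265, v̄ = (0.47+0.00)/2 = 0.235 → q = 2.3×0.265×0.235 = 0.1432 m³/s
Q = Σ q = 4.838 m³/s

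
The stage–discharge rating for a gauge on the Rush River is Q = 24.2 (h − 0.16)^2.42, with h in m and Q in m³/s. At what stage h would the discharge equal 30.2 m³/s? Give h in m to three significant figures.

1.26 m

h − h₀ = (Q/C)^(1/b) = (30.2/24.2)^(1/2.42) = 1.096 m
h = 0.16 + 1.096 = 1.256 m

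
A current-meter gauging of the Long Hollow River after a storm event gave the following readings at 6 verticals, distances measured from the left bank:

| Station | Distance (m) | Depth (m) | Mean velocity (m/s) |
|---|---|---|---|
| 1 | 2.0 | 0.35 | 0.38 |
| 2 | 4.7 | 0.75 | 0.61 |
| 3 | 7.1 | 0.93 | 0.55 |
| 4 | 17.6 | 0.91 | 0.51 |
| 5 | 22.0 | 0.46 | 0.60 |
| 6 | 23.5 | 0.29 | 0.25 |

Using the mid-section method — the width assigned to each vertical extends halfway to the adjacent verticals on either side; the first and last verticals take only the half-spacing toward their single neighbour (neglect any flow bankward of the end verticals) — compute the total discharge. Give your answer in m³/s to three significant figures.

8.97 m³/s

w_1 = (4.7 − 2.0)/2 = 1.35 m; q_1 = 0.38 × 0.35 × 1.35 = 0.1796 m³/s
w_2 = (7.1 − 2.0)/2 = 2.55 m; q_2 = 0.61 × 0.75 × 2.55 = 1.167 m³/s
w_3 = (17.6 − 4.7)/2 = 6.45 m; q_3 = 0.55 × 0.93 × 6.45 = 3.299 m³/s
w_4 = (22.0 − 7.1)/2 = 7.45 m; q_4 = 0.51 × 0.91 × 7.45 = 3.458 m³/s
w_5 = (23.5 − 17.6)/2 = 2.95 m; q_5 = 0.60 × 0.46 × 2.95 = 0.8142 m³/s
w_6 = (23.5 − 22.0)/2 = 0.75 m; q_6 = 0.25 × 0.29 × 0.75 = 0.05438 m³/s
Q = Σ qᵢ = 8.971 m³/s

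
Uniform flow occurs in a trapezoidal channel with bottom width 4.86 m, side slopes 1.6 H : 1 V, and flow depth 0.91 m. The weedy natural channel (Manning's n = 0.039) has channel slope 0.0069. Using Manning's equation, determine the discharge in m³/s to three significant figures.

9.59 m³/s

A = (b + z·y)·y = (4.86 + 1.6×0.91)×0.91 = 5.748 m²
P = b + 2y√(1+z²) = 4.86 + 2×0.91×√(1+1.6²) = 8.294 m
R = A/P = 5.748/8.294 = 0.6930 m
Q = (1/n)·A·R^(2/3)·S^(1/2) = (1/0.039) × 5.748 × 0.6930^(2/3) × 0.0069^(1/2) = 9.586 m³/s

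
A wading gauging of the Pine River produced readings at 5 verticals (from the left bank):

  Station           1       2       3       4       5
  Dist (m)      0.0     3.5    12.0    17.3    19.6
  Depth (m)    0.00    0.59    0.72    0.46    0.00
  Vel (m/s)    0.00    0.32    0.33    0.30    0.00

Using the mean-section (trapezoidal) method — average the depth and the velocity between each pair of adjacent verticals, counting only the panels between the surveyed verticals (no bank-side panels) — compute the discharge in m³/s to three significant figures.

3.04 m³/s

Panel 1-2: Δb = 3.5 m, d̄ = (0.00+0.59)/2 = 0.295, v̄ = (0.00+0.32)/2 = 0.16 → q = 3.5×0.295×0.16 = 0.1652 m³/s
Panel 2-3: Δb = 8.5 m, d̄ = (0.59+0.72)/2 = 0.655, v̄ = (0.32+0.33)/2 = 0.325 → q = 8.5×0.655×0.325 = 1.809 m³/s
Panel 3-4: Δb = 5.3 m, d̄ = (0.72+0.46)/2 = 0.59, v̄ = (0.33+0.30)/2 = 0.315 → q = 5.3×0.59×0.315 = 0.9850 m³/s
Panel 4-5: Δb = 2.3 m, d̄ = (0.46+0.00)/2 = 0.23, v̄ = (0.30+0.00)/2 = 0.15 → q = 2.3×0.23×0.15 = 0.07935 m³/s
Q = Σ q = 3.039 m³/s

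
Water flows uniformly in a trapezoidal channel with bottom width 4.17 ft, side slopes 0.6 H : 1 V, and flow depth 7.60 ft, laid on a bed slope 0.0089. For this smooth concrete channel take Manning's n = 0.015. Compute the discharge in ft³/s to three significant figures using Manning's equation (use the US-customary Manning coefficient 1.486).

1300 ft³/s

A = (b + z·y)·y = (4.17 + 0.6×7.60)×7.60 = 66.35 ft²
P = b + 2y√(1+z²) = 4.17 + 2×7.60×√(1+0.6²) = 21.90 ft
R = A/P = 66.35/21.90 = 3.030 ft
Q = (1.486/n)·A·R^(2/3)·S^(1/2) = (1.486/0.015) × 66.35 × 3.030^(2/3) × 0.0089^(1/2) = 1298 ft³/s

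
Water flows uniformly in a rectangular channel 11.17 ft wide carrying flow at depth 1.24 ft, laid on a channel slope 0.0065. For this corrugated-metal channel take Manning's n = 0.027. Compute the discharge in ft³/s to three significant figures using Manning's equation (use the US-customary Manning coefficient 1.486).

A = b·y = 11.17 × 1.24 = 13.85 ft²
P = b + 2y = 11.17 + 2×1.24 = 13.65 ft
R = A/P = 13.85/13.65 = 1.015 ft
Q = (1.486/n)·A·R^(2/3)·S^(1/2) = (1.486/0.027) × 13.85 × 1.015^(2/3) × 0.0065^(1/2) = 62.06 ft³/s

62.1 ft³/s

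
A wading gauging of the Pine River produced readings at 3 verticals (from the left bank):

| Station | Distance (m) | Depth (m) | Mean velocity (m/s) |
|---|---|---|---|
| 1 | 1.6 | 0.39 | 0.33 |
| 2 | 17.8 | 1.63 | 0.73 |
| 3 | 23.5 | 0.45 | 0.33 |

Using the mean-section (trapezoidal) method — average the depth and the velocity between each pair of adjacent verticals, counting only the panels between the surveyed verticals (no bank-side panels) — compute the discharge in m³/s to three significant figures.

11.8 m³/s

Panel 1-2: Δb = 16.2 m, d̄ = (0.39+1.63)/2 = 1.01, v̄ = (0.33+0.73)/2 = 0.53 → q = 16.2×1.01×0.53 = 8.672 m³/s
Panel 2-3: Δb = 5.7 m, d̄ = (1.63+0.45)/2 = 1.04, v̄ = (0.73+0.33)/2 = 0.53 → q = 5.7×1.04×0.53 = 3.142 m³/s
Q = Σ q = 11.81 m³/s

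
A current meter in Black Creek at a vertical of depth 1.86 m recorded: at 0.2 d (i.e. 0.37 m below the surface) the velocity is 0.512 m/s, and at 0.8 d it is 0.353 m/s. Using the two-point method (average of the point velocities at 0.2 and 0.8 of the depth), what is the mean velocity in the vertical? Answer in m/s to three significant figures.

v̄ = (0.512 + 0.353) / 2 = 0.4325 m/s

0.433 m/s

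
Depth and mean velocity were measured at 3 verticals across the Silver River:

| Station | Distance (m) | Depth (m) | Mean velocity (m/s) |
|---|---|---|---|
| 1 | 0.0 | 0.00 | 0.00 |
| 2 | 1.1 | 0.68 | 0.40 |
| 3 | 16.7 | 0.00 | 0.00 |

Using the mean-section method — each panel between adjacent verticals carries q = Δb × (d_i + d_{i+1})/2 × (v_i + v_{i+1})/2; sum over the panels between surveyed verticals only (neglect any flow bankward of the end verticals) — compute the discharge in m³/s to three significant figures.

Panel 1-2: Δb = 1.1 m, d̄ = (0.00+0.68)/2 = 0.34, v̄ = (0.00+0.40)/2 = 0.2 → q = 1.1×0.34×0.2 = 0.07480 m³/s
Panel 2-3: Δb = 15.6 m, d̄ = (0.68+0.00)/2 = 0.34, v̄ = (0.40+0.00)/2 = 0.2 → q = 15.6×0.34×0.2 = 1.061 m³/s
Q = Σ q = 1.136 m³/s

1.14 m³/s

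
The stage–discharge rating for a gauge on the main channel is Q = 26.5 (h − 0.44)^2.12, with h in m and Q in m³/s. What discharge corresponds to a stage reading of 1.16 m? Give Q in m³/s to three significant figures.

Q = 26.5 × (1.16 − 0.44)^2.12 = 26.5 × 0.72^2.12 = 13.21 m³/s

13.2 m³/s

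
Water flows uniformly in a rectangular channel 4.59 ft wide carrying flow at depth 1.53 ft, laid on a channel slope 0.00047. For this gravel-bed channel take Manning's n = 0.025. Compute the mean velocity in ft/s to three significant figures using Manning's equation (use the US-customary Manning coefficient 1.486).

1.22 ft/s

A = b·y = 4.59 × 1.53 = 7.023 ft²
P = b + 2y = 4.59 + 2×1.53 = 7.650 ft
R = A/P = 7.023/7.650 = 0.9180 ft
Q = (1.486/n)·A·R^(2/3)·S^(1/2) = (1.486/0.025) × 7.023 × 0.9180^(2/3) × 0.00047^(1/2) = 8.548 ft³/s
V = Q/A = 8.548/7.023 = 1.217 ft/s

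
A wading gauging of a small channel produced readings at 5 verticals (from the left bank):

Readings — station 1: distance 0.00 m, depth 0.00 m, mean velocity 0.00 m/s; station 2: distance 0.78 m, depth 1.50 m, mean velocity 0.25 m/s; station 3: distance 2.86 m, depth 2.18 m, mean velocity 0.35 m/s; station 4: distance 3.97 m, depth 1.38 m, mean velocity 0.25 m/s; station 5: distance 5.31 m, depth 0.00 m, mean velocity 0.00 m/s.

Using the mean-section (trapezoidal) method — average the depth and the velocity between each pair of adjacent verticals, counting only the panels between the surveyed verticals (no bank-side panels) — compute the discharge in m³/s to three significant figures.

Panel 1-2: Δb = 0.78 m, d̄ = (0.00+1.50)/2 = 0.75, v̄ = (0.00+0.25)/2 = 0.125 → q = 0.78×0.75×0.125 = 0.07313 m³/s
Panel 2-3: Δb = 2.08 m, d̄ = (1.50+2.18)/2 = 1.84, v̄ = (0.25+0.35)/2 = 0.3 → q = 2.08×1.84×0.3 = 1.148 m³/s
Panel 3-4: Δb = 1.11 m, d̄ = (2.18+1.38)/2 = 1.78, v̄ = (0.35+0.25)/2 = 0.3 → q = 1.11×1.78×0.3 = 0.5927 m³/s
Panel 4-5: Δb = 1.34 m, d̄ = (1.38+0.00)/2 = 0.69, v̄ = (0.25+0.00)/2 = 0.125 → q = 1.34×0.69×0.125 = 0.1156 m³/s
Q = Σ q = 1.930 m³/s

1.93 m³/s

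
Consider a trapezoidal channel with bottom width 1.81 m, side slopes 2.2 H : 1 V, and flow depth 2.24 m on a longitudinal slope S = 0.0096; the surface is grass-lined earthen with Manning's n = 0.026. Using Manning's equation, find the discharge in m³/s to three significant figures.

A = (b + z·y)·y = (1.81 + 2.2×2.24)×2.24 = 15.09 m²
P = b + 2y√(1+z²) = 1.81 + 2×2.24×√(1+2.2²) = 12.64 m
R = A/P = 15.09/12.64 = 1.194 m
Q = (1/n)·A·R^(2/3)·S^(1/2) = (1/0.026) × 15.09 × 1.194^(2/3) × 0.0096^(1/2) = 64.03 m³/s

64.0 m³/s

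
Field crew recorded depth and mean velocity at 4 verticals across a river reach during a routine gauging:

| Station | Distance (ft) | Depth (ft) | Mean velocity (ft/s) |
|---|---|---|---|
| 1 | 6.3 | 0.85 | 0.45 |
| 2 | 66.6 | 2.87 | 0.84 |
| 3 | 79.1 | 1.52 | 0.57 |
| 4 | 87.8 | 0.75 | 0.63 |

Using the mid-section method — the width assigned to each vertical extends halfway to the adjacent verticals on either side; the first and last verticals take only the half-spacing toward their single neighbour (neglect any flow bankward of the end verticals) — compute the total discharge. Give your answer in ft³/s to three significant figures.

w_1 = (66.6 − 6.3)/2 = 30.15 ft; q_1 = 0.45 × 0.85 × 30.15 = 11.53 ft³/s
w_2 = (79.1 − 6.3)/2 = 36.4 ft; q_2 = 0.84 × 2.87 × 36.4 = 87.75 ft³/s
w_3 = (87.8 − 66.6)/2 = 10.6 ft; q_3 = 0.57 × 1.52 × 10.6 = 9.184 ft³/s
w_4 = (87.8 − 79.1)/2 = 4.35 ft; q_4 = 0.63 × 0.75 × 4.35 = 2.055 ft³/s
Q = Σ qᵢ = 110.5 ft³/s

111 ft³/s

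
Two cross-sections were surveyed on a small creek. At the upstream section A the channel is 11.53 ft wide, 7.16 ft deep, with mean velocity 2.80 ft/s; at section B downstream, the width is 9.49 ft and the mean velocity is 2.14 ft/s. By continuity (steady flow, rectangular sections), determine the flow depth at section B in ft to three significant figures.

Q = A₁V₁ = (11.53×7.16) × 2.80 = 231.2 ft³/s
d₂ = Q/(b₂ V₂) = 231.2/(9.49×2.14) = 11.38 ft

11.4 ft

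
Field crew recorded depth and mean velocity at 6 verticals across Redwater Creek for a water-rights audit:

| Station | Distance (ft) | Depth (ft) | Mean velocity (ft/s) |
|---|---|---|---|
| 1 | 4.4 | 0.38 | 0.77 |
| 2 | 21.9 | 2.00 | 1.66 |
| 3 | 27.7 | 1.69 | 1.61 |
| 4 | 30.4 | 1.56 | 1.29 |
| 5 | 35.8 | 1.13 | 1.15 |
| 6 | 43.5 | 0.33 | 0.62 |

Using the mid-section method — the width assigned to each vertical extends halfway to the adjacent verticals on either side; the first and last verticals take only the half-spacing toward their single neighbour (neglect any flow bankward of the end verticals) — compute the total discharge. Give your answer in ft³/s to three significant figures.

w_1 = (21.9 − 4.4)/2 = 8.75 ft; q_1 = 0.77 × 0.38 × 8.75 = 2.560 ft³/s
w_2 = (27.7 − 4.4)/2 = 11.65 ft; q_2 = 1.66 × 2.00 × 11.65 = 38.68 ft³/s
w_3 = (30.4 − 21.9)/2 = 4.25 ft; q_3 = 1.61 × 1.69 × 4.25 = 11.56 ft³/s
w_4 = (35.8 − 27.7)/2 = 4.05 ft; q_4 = 1.29 × 1.56 × 4.05 = 8.150 ft³/s
w_5 = (43.5 − 30.4)/2 = 6.55 ft; q_5 = 1.15 × 1.13 × 6.55 = 8.512 ft³/s
w_6 = (43.5 − 35.8)/2 = 3.85 ft; q_6 = 0.62 × 0.33 × 3.85 = 0.7877 ft³/s
Q = Σ qᵢ = 70.25 ft³/s

70.3 ft³/s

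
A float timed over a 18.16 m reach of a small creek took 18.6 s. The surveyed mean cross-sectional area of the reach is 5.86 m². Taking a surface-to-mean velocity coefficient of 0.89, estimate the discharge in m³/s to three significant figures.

v_surface = L / t̄ = 18.16 / 18.6 = 0.9763 m/s
v_mean = 0.89 × 0.9763 = 0.8689 m/s
Q = A × v_mean = 5.86 × 0.8689 = 5.092 m³/s

5.09 m³/s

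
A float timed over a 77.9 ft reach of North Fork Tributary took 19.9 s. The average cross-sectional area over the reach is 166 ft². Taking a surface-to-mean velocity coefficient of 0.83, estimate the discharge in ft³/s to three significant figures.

v_surface = L / t̄ = 77.9 / 19.9 = 3.915 ft/s
v_mean = 0.83 × 3.915 = 3.249 ft/s
Q = A × v_mean = 166 × 3.249 = 539.3 ft³/s

539 ft³/s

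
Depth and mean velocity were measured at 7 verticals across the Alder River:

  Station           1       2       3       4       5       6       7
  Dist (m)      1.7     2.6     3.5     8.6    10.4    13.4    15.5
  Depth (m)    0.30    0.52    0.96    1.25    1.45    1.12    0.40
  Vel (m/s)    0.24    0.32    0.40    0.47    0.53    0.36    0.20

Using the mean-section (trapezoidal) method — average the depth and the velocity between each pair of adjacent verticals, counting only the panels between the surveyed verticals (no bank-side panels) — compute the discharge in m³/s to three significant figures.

6.17 m³/s

Panel 1-2: Δb = 0.9 m, d̄ = (0.30+0.52)/2 = 0.41, v̄ = (0.24+0.32)/2 = 0.28 → q = 0.9×0.41×0.28 = 0.1033 m³/s
Panel 2-3: Δb = 0.9 m, d̄ = (0.52+0.96)/2 = 0.74, v̄ = (0.32+0.40)/2 = 0.36 → q = 0.9×0.74×0.36 = 0.2398 m³/s
Panel 3-4: Δb = 5.1 m, d̄ = (0.96+1.25)/2 = 1.105, v̄ = (0.40+0.47)/2 = 0.435 → q = 5.1×1.105×0.435 = 2.451 m³/s
Panel 4-5: Δb = 1.8 m, d̄ = (1.25+1.45)/2 = 1.35, v̄ = (0.47+0.53)/2 = 0.5 → q = 1.8×1.35×0.5 = 1.215 m³/s
Panel 5-6: Δb = 3 m, d̄ = (1.45+1.12)/2 = 1.285, v̄ = (0.53+0.36)/2 = 0.445 → q = 3×1.285×0.445 = 1.715 m³/s
Panel 6-7: Δb = 2.1 m, d̄ = (1.12+0.40)/2 = 0.76, v̄ = (0.36+0.20)/2 = 0.28 → q = 2.1×0.76×0.28 = 0.4469 m³/s
Q = Σ q = 6.172 m³/s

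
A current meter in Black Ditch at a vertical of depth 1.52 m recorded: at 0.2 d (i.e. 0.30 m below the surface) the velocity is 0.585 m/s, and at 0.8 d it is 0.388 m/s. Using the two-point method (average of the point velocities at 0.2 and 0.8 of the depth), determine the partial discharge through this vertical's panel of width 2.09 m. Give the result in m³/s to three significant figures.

1.55 m³/s

v̄ = (0.585 + 0.388) / 2 = 0.4865 m/s
q = v̄ × d × w = 0.4865 × 1.52 × 2.09 = 1.546 m³/s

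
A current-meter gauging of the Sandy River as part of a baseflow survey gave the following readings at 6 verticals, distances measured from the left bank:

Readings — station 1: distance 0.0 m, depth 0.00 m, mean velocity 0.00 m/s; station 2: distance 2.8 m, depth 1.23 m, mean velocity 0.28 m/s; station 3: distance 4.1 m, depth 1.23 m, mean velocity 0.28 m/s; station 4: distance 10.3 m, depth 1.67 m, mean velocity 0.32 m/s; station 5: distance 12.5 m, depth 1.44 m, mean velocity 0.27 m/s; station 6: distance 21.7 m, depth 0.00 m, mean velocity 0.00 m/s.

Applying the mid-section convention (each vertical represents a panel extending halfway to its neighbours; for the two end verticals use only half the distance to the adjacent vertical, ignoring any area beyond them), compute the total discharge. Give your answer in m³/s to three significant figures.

6.46 m³/s

w_2 = (4.1 − 0.0)/2 = 2.05 m; q_2 = 0.28 × 1.23 × 2.05 = 0.7060 m³/s
w_3 = (10.3 − 2.8)/2 = 3.75 m; q_3 = 0.28 × 1.23 × 3.75 = 1.292 m³/s
w_4 = (12.5 − 4.1)/2 = 4.2 m; q_4 = 0.32 × 1.67 × 4.2 = 2.244 m³/s
w_5 = (21.7 − 10.3)/2 = 5.7 m; q_5 = 0.27 × 1.44 × 5.7 = 2.216 m³/s
Stations 1, 6 contribute zero (depth or velocity is 0).
Q = Σ qᵢ = 6.458 m³/s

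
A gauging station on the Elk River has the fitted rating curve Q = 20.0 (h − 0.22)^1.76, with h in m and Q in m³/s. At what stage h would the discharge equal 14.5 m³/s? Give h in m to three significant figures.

h − h₀ = (Q/C)^(1/b) = (14.5/20.0)^(1/1.76) = 0.8330 m
h = 0.22 + 0.8330 = 1.053 m

1.05 m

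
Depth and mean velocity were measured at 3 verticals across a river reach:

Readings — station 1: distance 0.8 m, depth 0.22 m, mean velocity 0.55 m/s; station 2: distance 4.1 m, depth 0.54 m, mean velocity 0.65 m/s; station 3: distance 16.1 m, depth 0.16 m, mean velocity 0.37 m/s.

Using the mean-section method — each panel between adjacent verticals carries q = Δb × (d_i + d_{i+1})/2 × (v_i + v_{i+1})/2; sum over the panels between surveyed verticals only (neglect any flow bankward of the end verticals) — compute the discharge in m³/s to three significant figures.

Panel 1-2: Δb = 3.3 m, d̄ = (0.22+0.54)/2 = 0.38, v̄ = (0.55+0.65)/2 = 0.6 → q = 3.3×0.38×0.6 = 0.7524 m³/s
Panel 2-3: Δb = 12 m, d̄ = (0.54+0.16)/2 = 0.35, v̄ = (0.65+0.37)/2 = 0.51 → q = 12×0.35×0.51 = 2.142 m³/s
Q = Σ q = 2.894 m³/s

2.89 m³/s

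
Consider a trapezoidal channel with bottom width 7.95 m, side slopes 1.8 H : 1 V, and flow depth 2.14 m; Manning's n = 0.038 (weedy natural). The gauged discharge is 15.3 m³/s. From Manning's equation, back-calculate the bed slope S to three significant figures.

A = (b + z·y)·y = (7.95 + 1.8×2.14)×2.14 = 25.26 m²
P = b + 2y√(1+z²) = 7.95 + 2×2.14×√(1+1.8²) = 16.76 m
R = A/P = 25.26/16.76 = 1.507 m
S = (Q·n / (1·A·R^(2/3)))² = (15.3×0.038 / (1×25.26×1.314))² = 0.0003068

0.000307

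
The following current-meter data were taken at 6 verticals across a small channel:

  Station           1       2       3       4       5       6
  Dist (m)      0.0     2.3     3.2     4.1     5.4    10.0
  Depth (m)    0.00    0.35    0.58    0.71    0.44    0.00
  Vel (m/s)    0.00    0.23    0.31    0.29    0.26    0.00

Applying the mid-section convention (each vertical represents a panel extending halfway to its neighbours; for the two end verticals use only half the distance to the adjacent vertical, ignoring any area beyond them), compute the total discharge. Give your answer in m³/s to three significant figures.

0.855 m³/s

w_2 = (3.2 − 0.0)/2 = 1.6 m; q_2 = 0.23 × 0.35 × 1.6 = 0.1288 m³/s
w_3 = (4.1 − 2.3)/2 = 0.9 m; q_3 = 0.31 × 0.58 × 0.9 = 0.1618 m³/s
w_4 = (5.4 − 3.2)/2 = 1.1 m; q_4 = 0.29 × 0.71 × 1.1 = 0.2265 m³/s
w_5 = (10.0 − 4.1)/2 = 2.95 m; q_5 = 0.26 × 0.44 × 2.95 = 0.3375 m³/s
Stations 1, 6 contribute zero (depth or velocity is 0).
Q = Σ qᵢ = 0.8546 m³/s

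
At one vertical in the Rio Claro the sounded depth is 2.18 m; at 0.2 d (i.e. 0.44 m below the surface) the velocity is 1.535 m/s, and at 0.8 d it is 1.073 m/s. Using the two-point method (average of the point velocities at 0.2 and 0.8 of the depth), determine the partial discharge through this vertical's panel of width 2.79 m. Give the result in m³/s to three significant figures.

v̄ = (1.535 + 1.073) / 2 = 1.304 m/s
q = v̄ × d × w = 1.304 × 2.18 × 2.79 = 7.931 m³/s

7.93 m³/s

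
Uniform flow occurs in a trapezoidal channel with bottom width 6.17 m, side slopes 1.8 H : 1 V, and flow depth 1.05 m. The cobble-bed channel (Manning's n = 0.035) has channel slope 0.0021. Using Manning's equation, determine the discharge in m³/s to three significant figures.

9.60 m³/s

A = (b + z·y)·y = (6.17 + 1.8×1.05)×1.05 = 8.463 m²
P = b + 2y√(1+z²) = 6.17 + 2×1.05×√(1+1.8²) = 10.49 m
R = A/P = 8.463/10.49 = 0.8064 m
Q = (1/n)·A·R^(2/3)·S^(1/2) = (1/0.035) × 8.463 × 0.8064^(2/3) × 0.0021^(1/2) = 9.600 m³/s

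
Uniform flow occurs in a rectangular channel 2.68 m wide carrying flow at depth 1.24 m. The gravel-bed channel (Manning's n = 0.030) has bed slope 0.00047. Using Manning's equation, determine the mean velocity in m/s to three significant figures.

A = b·y = 2.68 × 1.24 = 3.323 m²
P = b + 2y = 2.68 + 2×1.24 = 5.160 m
R = A/P = 3.323/5.160 = 0.6440 m
Q = (1/n)·A·R^(2/3)·S^(1/2) = (1/0.030) × 3.323 × 0.6440^(2/3) × 0.00047^(1/2) = 1.791 m³/s
V = Q/A = 1.791/3.323 = 0.5389 m/s

0.539 m/s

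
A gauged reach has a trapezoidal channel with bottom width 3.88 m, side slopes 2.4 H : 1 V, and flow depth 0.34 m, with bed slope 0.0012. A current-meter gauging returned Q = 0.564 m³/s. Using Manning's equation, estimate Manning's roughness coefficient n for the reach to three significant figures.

A = (b + z·y)·y = (3.88 + 2.4×0.34)×0.34 = 1.597 m²
P = b + 2y√(1+z²) = 3.88 + 2×0.34×√(1+2.4²) = 5.648 m
R = A/P = 1.597/5.648 = 0.2827 m
n = (1/Q)·A·R^(2/3)·S^(1/2) = (1/0.564) × 1.597 × 0.4307 × 0.03464 = 0.04224

0.0422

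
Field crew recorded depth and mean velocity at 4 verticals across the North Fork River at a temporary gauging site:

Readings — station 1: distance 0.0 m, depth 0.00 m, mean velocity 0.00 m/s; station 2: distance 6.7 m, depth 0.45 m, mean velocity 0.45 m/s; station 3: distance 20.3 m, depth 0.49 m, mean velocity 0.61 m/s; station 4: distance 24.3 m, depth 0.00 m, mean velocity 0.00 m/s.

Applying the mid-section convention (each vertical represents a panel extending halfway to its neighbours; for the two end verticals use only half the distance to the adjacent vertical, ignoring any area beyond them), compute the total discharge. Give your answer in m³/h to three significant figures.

16900 m³/h

w_2 = (20.3 − 0.0)/2 = 10.15 m; q_2 = 0.45 × 0.45 × 10.15 = 2.055 m³/s
w_3 = (24.3 − 6.7)/2 = 8.8 m; q_3 = 0.61 × 0.49 × 8.8 = 2.630 m³/s
Stations 1, 4 contribute zero (depth or velocity is 0).
Q = Σ qᵢ = 4.686 m³/s
= 4.686 × 3600 = 16870 m³/h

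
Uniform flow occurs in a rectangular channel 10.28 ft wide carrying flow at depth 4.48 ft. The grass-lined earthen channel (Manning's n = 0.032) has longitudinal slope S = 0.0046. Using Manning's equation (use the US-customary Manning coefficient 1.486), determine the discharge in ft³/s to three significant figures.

260 ft³/s

A = b·y = 10.28 × 4.48 = 46.05 ft²
P = b + 2y = 10.28 + 2×4.48 = 19.24 ft
R = A/P = 46.05/19.24 = 2.394 ft
Q = (1.486/n)·A·R^(2/3)·S^(1/2) = (1.486/0.032) × 46.05 × 2.394^(2/3) × 0.0046^(1/2) = 259.6 ft³/s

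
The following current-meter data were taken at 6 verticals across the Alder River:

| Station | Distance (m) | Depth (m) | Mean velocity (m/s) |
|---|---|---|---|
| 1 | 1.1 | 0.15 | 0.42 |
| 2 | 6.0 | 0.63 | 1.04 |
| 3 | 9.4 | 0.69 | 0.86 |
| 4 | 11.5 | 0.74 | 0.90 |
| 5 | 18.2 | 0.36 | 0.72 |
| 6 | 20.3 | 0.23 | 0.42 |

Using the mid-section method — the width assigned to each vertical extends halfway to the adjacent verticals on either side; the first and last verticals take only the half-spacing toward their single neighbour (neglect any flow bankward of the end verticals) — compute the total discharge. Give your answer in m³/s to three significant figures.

8.68 m³/s

w_1 = (6.0 − 1.1)/2 = 2.45 m; q_1 = 0.42 × 0.15 × 2.45 = 0.1544 m³/s
w_2 = (9.4 − 1.1)/2 = 4.15 m; q_2 = 1.04 × 0.63 × 4.15 = 2.719 m³/s
w_3 = (11.5 − 6.0)/2 = 2.75 m; q_3 = 0.86 × 0.69 × 2.75 = 1.632 m³/s
w_4 = (18.2 − 9.4)/2 = 4.4 m; q_4 = 0.90 × 0.74 × 4.4 = 2.930 m³/s
w_5 = (20.3 − 11.5)/2 = 4.4 m; q_5 = 0.72 × 0.36 × 4.4 = 1.140 m³/s
w_6 = (20.3 − 18.2)/2 = 1.05 m; q_6 = 0.42 × 0.23 × 1.05 = 0.1014 m³/s
Q = Σ qᵢ = 8.678 m³/s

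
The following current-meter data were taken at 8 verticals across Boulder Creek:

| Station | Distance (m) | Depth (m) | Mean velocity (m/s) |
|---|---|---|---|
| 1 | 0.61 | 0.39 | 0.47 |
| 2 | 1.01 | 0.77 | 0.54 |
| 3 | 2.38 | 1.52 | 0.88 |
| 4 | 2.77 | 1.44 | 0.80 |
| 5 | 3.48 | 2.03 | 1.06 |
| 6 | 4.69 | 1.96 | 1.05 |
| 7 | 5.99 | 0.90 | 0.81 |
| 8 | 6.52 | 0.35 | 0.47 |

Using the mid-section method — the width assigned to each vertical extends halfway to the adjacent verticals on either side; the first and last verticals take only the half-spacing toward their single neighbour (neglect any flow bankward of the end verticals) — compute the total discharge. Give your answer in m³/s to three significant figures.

w_1 = (1.01 − 0.61)/2 = 0.2 m; q_1 = 0.47 × 0.39 × 0.2 = 0.03666 m³/s
w_2 = (2.38 − 0.61)/2 = 0.885 m; q_2 = 0.54 × 0.77 × 0.885 = 0.3680 m³/s
w_3 = (2.77 − 1.01)/2 = 0.88 m; q_3 = 0.88 × 1.52 × 0.88 = 1.177 m³/s
w_4 = (3.48 − 2.38)/2 = 0.55 m; q_4 = 0.80 × 1.44 × 0.55 = 0.6336 m³/s
w_5 = (4.69 − 2.77)/2 = 0.96 m; q_5 = 1.06 × 2.03 × 0.96 = 2.066 m³/s
w_6 = (5.99 − 3.48)/2 = 1.255 m; q_6 = 1.05 × 1.96 × 1.255 = 2.583 m³/s
w_7 = (6.52 − 4.69)/2 = 0.915 m; q_7 = 0.81 × 0.90 × 0.915 = 0.6670 m³/s
w_8 = (6.52 − 5.99)/2 = 0.265 m; q_8 = 0.47 × 0.35 × 0.265 = 0.04359 m³/s
Q = Σ qᵢ = 7.574 m³/s

7.57 m³/s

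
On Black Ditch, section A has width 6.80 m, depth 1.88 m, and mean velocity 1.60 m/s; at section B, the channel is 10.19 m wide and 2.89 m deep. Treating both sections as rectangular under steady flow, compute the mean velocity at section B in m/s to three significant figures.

Q = A₁V₁ = (6.80×1.88) × 1.60 = 20.45 m³/s
A₂ = 10.19 × 2.89 = 29.45 m²
V₂ = Q/A₂ = 20.45/29.45 = 0.6946 m/s

0.695 m/s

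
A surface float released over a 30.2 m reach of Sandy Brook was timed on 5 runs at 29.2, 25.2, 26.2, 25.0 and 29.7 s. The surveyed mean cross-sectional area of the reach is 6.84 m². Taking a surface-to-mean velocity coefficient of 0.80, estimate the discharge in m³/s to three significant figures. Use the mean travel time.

t̄ = (29.2 + 25.2 + 26.2 + 25.0 + 29.7) / 5 = 27.06 s
v_surface = L / t̄ = 30.2 / 27.06 = 1.116 m/s
v_mean = 0.80 × 1.116 = 0.8928 m/s
Q = A × v_mean = 6.84 × 0.8928 = 6.107 m³/s

6.11 m³/s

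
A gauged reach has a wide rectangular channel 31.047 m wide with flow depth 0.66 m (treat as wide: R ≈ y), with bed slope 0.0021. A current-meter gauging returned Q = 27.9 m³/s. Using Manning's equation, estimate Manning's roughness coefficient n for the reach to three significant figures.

A = b·y = 31.047 × 0.66 = 20.49 m²
Wide channel: R ≈ y = 0.66 m
n = (1/Q)·A·R^(2/3)·S^(1/2) = (1/27.9) × 20.49 × 0.7580 × 0.04583 = 0.02551

0.0255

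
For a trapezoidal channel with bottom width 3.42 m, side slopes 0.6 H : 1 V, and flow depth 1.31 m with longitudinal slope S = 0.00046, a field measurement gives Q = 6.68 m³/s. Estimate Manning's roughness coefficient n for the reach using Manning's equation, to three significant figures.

0.0159

A = (b + z·y)·y = (3.42 + 0.6×1.31)×1.31 = 5.510 m²
P = b + 2y√(1+z²) = 3.42 + 2×1.31×√(1+0.6²) = 6.475 m
R = A/P = 5.510/6.475 = 0.8509 m
n = (1/Q)·A·R^(2/3)·S^(1/2) = (1/6.68) × 5.510 × 0.8979 × 0.02145 = 0.01589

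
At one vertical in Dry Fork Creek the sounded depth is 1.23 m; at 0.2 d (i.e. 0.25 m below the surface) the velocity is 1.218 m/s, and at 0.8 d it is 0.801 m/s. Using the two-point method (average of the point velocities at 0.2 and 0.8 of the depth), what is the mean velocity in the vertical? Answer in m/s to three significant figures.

1.01 m/s

v̄ = (1.218 + 0.801) / 2 = 1.010 m/s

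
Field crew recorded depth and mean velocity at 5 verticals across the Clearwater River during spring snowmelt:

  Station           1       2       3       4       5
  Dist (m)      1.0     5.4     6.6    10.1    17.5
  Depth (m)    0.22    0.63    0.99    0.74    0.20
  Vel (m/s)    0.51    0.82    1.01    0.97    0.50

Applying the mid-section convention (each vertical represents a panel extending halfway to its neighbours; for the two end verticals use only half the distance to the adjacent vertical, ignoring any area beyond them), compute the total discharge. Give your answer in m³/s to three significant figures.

8.33 m³/s

w_1 = (5.4 − 1.0)/2 = 2.2 m; q_1 = 0.51 × 0.22 × 2.2 = 0.2468 m³/s
w_2 = (6.6 − 1.0)/2 = 2.8 m; q_2 = 0.82 × 0.63 × 2.8 = 1.446 m³/s
w_3 = (10.1 − 5.4)/2 = 2.35 m; q_3 = 1.01 × 0.99 × 2.35 = 2.350 m³/s
w_4 = (17.5 − 6.6)/2 = 5.45 m; q_4 = 0.97 × 0.74 × 5.45 = 3.912 m³/s
w_5 = (17.5 − 10.1)/2 = 3.7 m; q_5 = 0.50 × 0.20 × 3.7 = 0.3700 m³/s
Q = Σ qᵢ = 8.325 m³/s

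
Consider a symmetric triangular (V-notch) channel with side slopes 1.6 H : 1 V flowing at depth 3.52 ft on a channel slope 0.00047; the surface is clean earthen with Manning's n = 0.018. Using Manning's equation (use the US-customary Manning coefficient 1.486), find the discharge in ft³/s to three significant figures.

46.3 ft³/s

A = z·y² = 1.6×3.52² = 19.82 ft²
P = 2y√(1+z²) = 2×3.52×√(1+1.6²) = 13.28 ft
R = A/P = 19.82/13.28 = 1.492 ft
Q = (1.486/n)·A·R^(2/3)·S^(1/2) = (1.486/0.018) × 19.82 × 1.492^(2/3) × 0.00047^(1/2) = 46.34 ft³/s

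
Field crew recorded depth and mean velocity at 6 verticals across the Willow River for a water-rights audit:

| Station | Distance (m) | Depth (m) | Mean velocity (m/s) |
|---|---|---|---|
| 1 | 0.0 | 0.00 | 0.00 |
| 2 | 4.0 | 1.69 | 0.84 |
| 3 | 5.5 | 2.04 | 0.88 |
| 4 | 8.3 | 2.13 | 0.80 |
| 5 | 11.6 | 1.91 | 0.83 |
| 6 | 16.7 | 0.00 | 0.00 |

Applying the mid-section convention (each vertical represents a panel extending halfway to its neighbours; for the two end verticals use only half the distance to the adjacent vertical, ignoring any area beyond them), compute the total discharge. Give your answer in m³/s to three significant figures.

w_2 = (5.5 − 0.0)/2 = 2.75 m; q_2 = 0.84 × 1.69 × 2.75 = 3.904 m³/s
w_3 = (8.3 − 4.0)/2 = 2.15 m; q_3 = 0.88 × 2.04 × 2.15 = 3.860 m³/s
w_4 = (11.6 − 5.5)/2 = 3.05 m; q_4 = 0.80 × 2.13 × 3.05 = 5.197 m³/s
w_5 = (16.7 − 8.3)/2 = 4.2 m; q_5 = 0.83 × 1.91 × 4.2 = 6.658 m³/s
Stations 1, 6 contribute zero (depth or velocity is 0).
Q = Σ qᵢ = 19.62 m³/s

19.6 m³/s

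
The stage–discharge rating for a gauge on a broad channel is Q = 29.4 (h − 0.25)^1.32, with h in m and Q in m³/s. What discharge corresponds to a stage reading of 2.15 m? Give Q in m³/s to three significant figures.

Q = 29.4 × (2.15 − 0.25)^1.32 = 29.4 × 1.9^1.32 = 68.60 m³/s

68.6 m³/s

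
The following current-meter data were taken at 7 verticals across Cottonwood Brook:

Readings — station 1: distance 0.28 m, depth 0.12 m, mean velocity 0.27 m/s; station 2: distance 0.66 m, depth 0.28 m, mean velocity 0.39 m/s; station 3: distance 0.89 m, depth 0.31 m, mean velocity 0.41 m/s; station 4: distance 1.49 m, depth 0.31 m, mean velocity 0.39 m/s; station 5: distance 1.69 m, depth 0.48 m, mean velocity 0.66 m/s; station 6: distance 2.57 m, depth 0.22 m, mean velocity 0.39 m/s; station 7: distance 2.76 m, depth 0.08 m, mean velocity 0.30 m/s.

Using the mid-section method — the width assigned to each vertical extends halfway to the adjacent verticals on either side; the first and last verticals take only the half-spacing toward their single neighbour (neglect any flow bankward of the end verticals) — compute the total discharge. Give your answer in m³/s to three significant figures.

0.360 m³/s

w_1 = (0.66 − 0.28)/2 = 0.19 m; q_1 = 0.27 × 0.12 × 0.19 = 0.006156 m³/s
w_2 = (0.89 − 0.28)/2 = 0.305 m; q_2 = 0.39 × 0.28 × 0.305 = 0.03331 m³/s
w_3 = (1.49 − 0.66)/2 = 0.415 m; q_3 = 0.41 × 0.31 × 0.415 = 0.05275 m³/s
w_4 = (1.69 − 0.89)/2 = 0.4 m; q_4 = 0.39 × 0.31 × 0.4 = 0.04836 m³/s
w_5 = (2.57 − 1.49)/2 = 0.54 m; q_5 = 0.66 × 0.48 × 0.54 = 0.1711 m³/s
w_6 = (2.76 − 1.69)/2 = 0.535 m; q_6 = 0.39 × 0.22 × 0.535 = 0.04590 m³/s
w_7 = (2.76 − 2.57)/2 = 0.095 m; q_7 = 0.30 × 0.08 × 0.095 = 0.002280 m³/s
Q = Σ qᵢ = 0.3598 m³/s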